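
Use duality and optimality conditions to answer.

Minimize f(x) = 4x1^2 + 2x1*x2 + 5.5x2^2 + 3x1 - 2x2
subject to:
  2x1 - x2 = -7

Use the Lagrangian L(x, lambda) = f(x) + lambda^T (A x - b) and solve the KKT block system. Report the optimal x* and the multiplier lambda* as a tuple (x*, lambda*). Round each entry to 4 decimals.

Form the Lagrangian:
  L(x, lambda) = (1/2) x^T Q x + c^T x + lambda^T (A x - b)
Stationarity (grad_x L = 0): Q x + c + A^T lambda = 0.
Primal feasibility: A x = b.

This gives the KKT block system:
  [ Q   A^T ] [ x     ]   [-c ]
  [ A    0  ] [ lambda ] = [ b ]

Solving the linear system:
  x*      = (-2.7833, 1.4333)
  lambda* = (8.2)
  f(x*)   = 23.0917

x* = (-2.7833, 1.4333), lambda* = (8.2)


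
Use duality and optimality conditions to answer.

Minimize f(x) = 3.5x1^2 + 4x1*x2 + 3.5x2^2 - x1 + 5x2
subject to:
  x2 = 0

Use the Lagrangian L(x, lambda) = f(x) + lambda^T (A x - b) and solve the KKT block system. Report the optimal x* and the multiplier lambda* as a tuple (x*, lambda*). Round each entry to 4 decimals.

Form the Lagrangian:
  L(x, lambda) = (1/2) x^T Q x + c^T x + lambda^T (A x - b)
Stationarity (grad_x L = 0): Q x + c + A^T lambda = 0.
Primal feasibility: A x = b.

This gives the KKT block system:
  [ Q   A^T ] [ x     ]   [-c ]
  [ A    0  ] [ lambda ] = [ b ]

Solving the linear system:
  x*      = (0.1429, 0)
  lambda* = (-5.5714)
  f(x*)   = -0.0714

x* = (0.1429, 0), lambda* = (-5.5714)


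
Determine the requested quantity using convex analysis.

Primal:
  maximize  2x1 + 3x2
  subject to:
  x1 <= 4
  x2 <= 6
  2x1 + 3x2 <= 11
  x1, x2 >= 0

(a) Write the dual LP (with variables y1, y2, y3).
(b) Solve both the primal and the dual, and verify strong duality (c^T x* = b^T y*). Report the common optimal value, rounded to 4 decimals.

The standard primal-dual pair for 'max c^T x s.t. A x <= b, x >= 0' is:
  Dual:  min b^T y  s.t.  A^T y >= c,  y >= 0.

So the dual LP is:
  minimize  4y1 + 6y2 + 11y3
  subject to:
    y1 + 2y3 >= 2
    y2 + 3y3 >= 3
    y1, y2, y3 >= 0

Solving the primal: x* = (0, 3.6667).
  primal value c^T x* = 11.
Solving the dual: y* = (0, 0, 1).
  dual value b^T y* = 11.
Strong duality: c^T x* = b^T y*. Confirmed.

11


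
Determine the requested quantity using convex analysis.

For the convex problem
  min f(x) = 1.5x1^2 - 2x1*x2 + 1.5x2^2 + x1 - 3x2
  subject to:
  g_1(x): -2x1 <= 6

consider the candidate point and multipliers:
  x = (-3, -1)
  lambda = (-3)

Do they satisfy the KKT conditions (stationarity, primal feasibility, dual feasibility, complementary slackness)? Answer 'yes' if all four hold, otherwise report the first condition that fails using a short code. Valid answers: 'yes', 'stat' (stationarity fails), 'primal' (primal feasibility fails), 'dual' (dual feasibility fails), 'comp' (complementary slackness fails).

Gradient of f: grad f(x) = Q x + c = (-6, 0)
Constraint values g_i(x) = a_i^T x - b_i:
  g_1((-3, -1)) = 0
Stationarity residual: grad f(x) + sum_i lambda_i a_i = (0, 0)
  -> stationarity OK
Primal feasibility (all g_i <= 0): OK
Dual feasibility (all lambda_i >= 0): FAILS
Complementary slackness (lambda_i * g_i(x) = 0 for all i): OK

Verdict: the first failing condition is dual_feasibility -> dual.

dual


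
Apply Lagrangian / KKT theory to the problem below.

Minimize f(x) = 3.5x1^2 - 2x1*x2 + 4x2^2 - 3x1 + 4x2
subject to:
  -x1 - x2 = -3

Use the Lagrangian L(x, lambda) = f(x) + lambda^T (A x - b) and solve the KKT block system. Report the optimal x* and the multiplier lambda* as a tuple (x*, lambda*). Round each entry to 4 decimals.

Form the Lagrangian:
  L(x, lambda) = (1/2) x^T Q x + c^T x + lambda^T (A x - b)
Stationarity (grad_x L = 0): Q x + c + A^T lambda = 0.
Primal feasibility: A x = b.

This gives the KKT block system:
  [ Q   A^T ] [ x     ]   [-c ]
  [ A    0  ] [ lambda ] = [ b ]

Solving the linear system:
  x*      = (1.9474, 1.0526)
  lambda* = (8.5263)
  f(x*)   = 11.9737

x* = (1.9474, 1.0526), lambda* = (8.5263)


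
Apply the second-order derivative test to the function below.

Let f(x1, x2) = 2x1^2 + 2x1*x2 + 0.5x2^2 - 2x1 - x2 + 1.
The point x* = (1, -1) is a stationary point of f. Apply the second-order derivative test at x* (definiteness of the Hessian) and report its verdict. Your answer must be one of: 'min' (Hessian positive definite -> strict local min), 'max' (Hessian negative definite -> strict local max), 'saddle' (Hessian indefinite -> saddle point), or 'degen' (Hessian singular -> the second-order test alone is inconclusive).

Compute the Hessian H = grad^2 f:
  H = [[4, 2], [2, 1]]
Verify stationarity: grad f(x*) = H x* + g = (0, 0).
Eigenvalues of H: 0, 5.
H has a zero eigenvalue (singular; positive semidefinite but not definite), so H is neither positive definite, negative definite, nor indefinite. The second-order test alone is inconclusive -> degen.
(Indeed, f is constant along the null direction of H through x*, so x* is not a strict local extremum.)

degen


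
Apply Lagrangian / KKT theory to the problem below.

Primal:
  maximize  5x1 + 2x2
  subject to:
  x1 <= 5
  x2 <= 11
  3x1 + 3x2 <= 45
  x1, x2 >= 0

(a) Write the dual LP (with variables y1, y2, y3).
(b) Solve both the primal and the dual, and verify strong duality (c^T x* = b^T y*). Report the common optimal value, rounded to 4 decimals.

The standard primal-dual pair for 'max c^T x s.t. A x <= b, x >= 0' is:
  Dual:  min b^T y  s.t.  A^T y >= c,  y >= 0.

So the dual LP is:
  minimize  5y1 + 11y2 + 45y3
  subject to:
    y1 + 3y3 >= 5
    y2 + 3y3 >= 2
    y1, y2, y3 >= 0

Solving the primal: x* = (5, 10).
  primal value c^T x* = 45.
Solving the dual: y* = (3, 0, 0.6667).
  dual value b^T y* = 45.
Strong duality: c^T x* = b^T y*. Confirmed.

45


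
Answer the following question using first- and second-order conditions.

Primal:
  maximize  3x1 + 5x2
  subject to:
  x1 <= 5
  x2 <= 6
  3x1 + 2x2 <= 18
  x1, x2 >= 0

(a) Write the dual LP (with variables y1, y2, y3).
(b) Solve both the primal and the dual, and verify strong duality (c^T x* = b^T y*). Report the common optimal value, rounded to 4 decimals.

The standard primal-dual pair for 'max c^T x s.t. A x <= b, x >= 0' is:
  Dual:  min b^T y  s.t.  A^T y >= c,  y >= 0.

So the dual LP is:
  minimize  5y1 + 6y2 + 18y3
  subject to:
    y1 + 3y3 >= 3
    y2 + 2y3 >= 5
    y1, y2, y3 >= 0

Solving the primal: x* = (2, 6).
  primal value c^T x* = 36.
Solving the dual: y* = (0, 3, 1).
  dual value b^T y* = 36.
Strong duality: c^T x* = b^T y*. Confirmed.

36


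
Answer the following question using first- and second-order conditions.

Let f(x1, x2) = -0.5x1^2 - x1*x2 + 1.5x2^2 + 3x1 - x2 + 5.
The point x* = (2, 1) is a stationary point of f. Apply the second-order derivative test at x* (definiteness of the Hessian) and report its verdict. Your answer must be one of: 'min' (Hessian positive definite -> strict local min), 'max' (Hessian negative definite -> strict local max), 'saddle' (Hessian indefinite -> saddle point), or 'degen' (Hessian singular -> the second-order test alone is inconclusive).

Compute the Hessian H = grad^2 f:
  H = [[-1, -1], [-1, 3]]
Verify stationarity: grad f(x*) = H x* + g = (0, 0).
Eigenvalues of H: -1.2361, 3.2361.
Eigenvalues have mixed signs, so H is indefinite -> x* is a saddle point.

saddle


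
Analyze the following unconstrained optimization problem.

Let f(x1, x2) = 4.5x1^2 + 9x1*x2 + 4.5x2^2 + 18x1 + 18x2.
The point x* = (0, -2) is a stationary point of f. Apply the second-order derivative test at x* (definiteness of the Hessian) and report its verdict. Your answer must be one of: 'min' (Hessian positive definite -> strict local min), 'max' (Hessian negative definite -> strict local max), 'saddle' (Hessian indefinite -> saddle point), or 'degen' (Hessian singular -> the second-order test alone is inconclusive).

Compute the Hessian H = grad^2 f:
  H = [[9, 9], [9, 9]]
Verify stationarity: grad f(x*) = H x* + g = (0, 0).
Eigenvalues of H: 0, 18.
H has a zero eigenvalue (singular; positive semidefinite but not definite), so H is neither positive definite, negative definite, nor indefinite. The second-order test alone is inconclusive -> degen.
(Indeed, f is constant along the null direction of H through x*, so x* is not a strict local extremum.)

degen


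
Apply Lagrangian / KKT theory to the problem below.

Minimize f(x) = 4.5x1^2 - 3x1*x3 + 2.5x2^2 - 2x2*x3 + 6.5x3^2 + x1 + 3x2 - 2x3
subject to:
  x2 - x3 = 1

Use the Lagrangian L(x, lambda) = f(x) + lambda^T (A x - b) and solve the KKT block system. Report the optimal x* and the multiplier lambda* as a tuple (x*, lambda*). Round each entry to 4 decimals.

Form the Lagrangian:
  L(x, lambda) = (1/2) x^T Q x + c^T x + lambda^T (A x - b)
Stationarity (grad_x L = 0): Q x + c + A^T lambda = 0.
Primal feasibility: A x = b.

This gives the KKT block system:
  [ Q   A^T ] [ x     ]   [-c ]
  [ A    0  ] [ lambda ] = [ b ]

Solving the linear system:
  x*      = (-0.2222, 0.6667, -0.3333)
  lambda* = (-7)
  f(x*)   = 4.7222

x* = (-0.2222, 0.6667, -0.3333), lambda* = (-7)


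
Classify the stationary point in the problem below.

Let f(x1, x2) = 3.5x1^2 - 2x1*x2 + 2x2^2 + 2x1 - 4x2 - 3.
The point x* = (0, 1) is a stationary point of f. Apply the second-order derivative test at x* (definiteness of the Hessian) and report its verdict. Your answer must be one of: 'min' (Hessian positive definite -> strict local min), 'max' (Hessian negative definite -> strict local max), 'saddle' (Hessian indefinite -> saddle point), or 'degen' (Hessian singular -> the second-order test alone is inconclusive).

Compute the Hessian H = grad^2 f:
  H = [[7, -2], [-2, 4]]
Verify stationarity: grad f(x*) = H x* + g = (0, 0).
Eigenvalues of H: 3, 8.
Both eigenvalues > 0, so H is positive definite -> x* is a strict local min.

min


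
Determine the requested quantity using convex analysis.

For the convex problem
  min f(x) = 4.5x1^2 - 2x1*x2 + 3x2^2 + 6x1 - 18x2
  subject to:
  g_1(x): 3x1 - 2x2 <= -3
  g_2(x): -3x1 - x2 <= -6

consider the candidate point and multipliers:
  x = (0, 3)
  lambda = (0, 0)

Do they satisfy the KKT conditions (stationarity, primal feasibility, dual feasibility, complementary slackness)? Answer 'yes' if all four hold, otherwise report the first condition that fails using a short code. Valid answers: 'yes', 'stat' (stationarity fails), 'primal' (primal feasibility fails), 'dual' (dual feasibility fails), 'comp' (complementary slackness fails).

Gradient of f: grad f(x) = Q x + c = (0, 0)
Constraint values g_i(x) = a_i^T x - b_i:
  g_1((0, 3)) = -3
  g_2((0, 3)) = 3
Stationarity residual: grad f(x) + sum_i lambda_i a_i = (0, 0)
  -> stationarity OK
Primal feasibility (all g_i <= 0): FAILS
Dual feasibility (all lambda_i >= 0): OK
Complementary slackness (lambda_i * g_i(x) = 0 for all i): OK

Verdict: the first failing condition is primal_feasibility -> primal.

primal


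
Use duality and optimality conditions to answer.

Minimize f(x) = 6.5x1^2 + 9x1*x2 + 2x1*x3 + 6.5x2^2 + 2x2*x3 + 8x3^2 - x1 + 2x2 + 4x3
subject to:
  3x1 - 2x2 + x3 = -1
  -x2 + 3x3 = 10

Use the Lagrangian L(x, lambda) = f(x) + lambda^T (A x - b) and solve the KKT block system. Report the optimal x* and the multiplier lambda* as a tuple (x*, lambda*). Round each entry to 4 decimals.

Form the Lagrangian:
  L(x, lambda) = (1/2) x^T Q x + c^T x + lambda^T (A x - b)
Stationarity (grad_x L = 0): Q x + c + A^T lambda = 0.
Primal feasibility: A x = b.

This gives the KKT block system:
  [ Q   A^T ] [ x     ]   [-c ]
  [ A    0  ] [ lambda ] = [ b ]

Solving the linear system:
  x*      = (-1.562, -0.2116, 3.2628)
  lambda* = (5.5616, -19.4064)
  f(x*)   = 106.9078

x* = (-1.562, -0.2116, 3.2628), lambda* = (5.5616, -19.4064)


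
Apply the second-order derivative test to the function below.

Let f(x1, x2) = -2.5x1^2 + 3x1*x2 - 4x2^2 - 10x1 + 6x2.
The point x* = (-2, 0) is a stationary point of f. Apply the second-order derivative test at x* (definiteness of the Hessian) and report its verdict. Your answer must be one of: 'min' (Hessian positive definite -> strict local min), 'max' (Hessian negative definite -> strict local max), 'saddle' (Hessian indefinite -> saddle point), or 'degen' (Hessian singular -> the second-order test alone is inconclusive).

Compute the Hessian H = grad^2 f:
  H = [[-5, 3], [3, -8]]
Verify stationarity: grad f(x*) = H x* + g = (0, 0).
Eigenvalues of H: -9.8541, -3.1459.
Both eigenvalues < 0, so H is negative definite -> x* is a strict local max.

max


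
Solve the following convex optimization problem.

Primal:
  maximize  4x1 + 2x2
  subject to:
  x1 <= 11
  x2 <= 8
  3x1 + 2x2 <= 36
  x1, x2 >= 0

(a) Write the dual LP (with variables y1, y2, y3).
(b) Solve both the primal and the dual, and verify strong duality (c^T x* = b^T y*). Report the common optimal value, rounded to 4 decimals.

The standard primal-dual pair for 'max c^T x s.t. A x <= b, x >= 0' is:
  Dual:  min b^T y  s.t.  A^T y >= c,  y >= 0.

So the dual LP is:
  minimize  11y1 + 8y2 + 36y3
  subject to:
    y1 + 3y3 >= 4
    y2 + 2y3 >= 2
    y1, y2, y3 >= 0

Solving the primal: x* = (11, 1.5).
  primal value c^T x* = 47.
Solving the dual: y* = (1, 0, 1).
  dual value b^T y* = 47.
Strong duality: c^T x* = b^T y*. Confirmed.

47


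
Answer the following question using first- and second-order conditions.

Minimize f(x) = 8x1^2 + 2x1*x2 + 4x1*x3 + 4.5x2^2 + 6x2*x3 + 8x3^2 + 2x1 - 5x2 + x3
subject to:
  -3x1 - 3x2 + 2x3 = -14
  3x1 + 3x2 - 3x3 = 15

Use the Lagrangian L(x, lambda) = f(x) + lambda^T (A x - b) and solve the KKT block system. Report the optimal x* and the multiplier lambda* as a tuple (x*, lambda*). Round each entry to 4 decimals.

Form the Lagrangian:
  L(x, lambda) = (1/2) x^T Q x + c^T x + lambda^T (A x - b)
Stationarity (grad_x L = 0): Q x + c + A^T lambda = 0.
Primal feasibility: A x = b.

This gives the KKT block system:
  [ Q   A^T ] [ x     ]   [-c ]
  [ A    0  ] [ lambda ] = [ b ]

Solving the linear system:
  x*      = (0.9048, 3.0952, -1)
  lambda* = (25.8571, 19.6349)
  f(x*)   = 26.4048

x* = (0.9048, 3.0952, -1), lambda* = (25.8571, 19.6349)


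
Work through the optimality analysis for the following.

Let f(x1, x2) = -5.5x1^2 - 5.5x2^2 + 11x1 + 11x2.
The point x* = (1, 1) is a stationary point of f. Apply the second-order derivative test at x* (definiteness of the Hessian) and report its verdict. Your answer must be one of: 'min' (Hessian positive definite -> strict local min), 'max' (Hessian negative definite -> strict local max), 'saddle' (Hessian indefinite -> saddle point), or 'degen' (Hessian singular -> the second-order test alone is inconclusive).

Compute the Hessian H = grad^2 f:
  H = [[-11, 0], [0, -11]]
Verify stationarity: grad f(x*) = H x* + g = (0, 0).
Eigenvalues of H: -11, -11.
Both eigenvalues < 0, so H is negative definite -> x* is a strict local max.

max


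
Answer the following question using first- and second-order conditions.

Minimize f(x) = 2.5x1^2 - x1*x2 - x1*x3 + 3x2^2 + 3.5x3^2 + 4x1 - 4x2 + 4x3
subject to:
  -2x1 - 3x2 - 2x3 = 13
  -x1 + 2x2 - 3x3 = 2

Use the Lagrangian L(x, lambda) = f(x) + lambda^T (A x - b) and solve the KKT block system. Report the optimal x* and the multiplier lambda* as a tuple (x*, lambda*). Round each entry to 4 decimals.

Form the Lagrangian:
  L(x, lambda) = (1/2) x^T Q x + c^T x + lambda^T (A x - b)
Stationarity (grad_x L = 0): Q x + c + A^T lambda = 0.
Primal feasibility: A x = b.

This gives the KKT block system:
  [ Q   A^T ] [ x     ]   [-c ]
  [ A    0  ] [ lambda ] = [ b ]

Solving the linear system:
  x*      = (-2.4197, -1.9478, -1.1586)
  lambda* = (-3.3217, 1.651)
  f(x*)   = 16.6787

x* = (-2.4197, -1.9478, -1.1586), lambda* = (-3.3217, 1.651)


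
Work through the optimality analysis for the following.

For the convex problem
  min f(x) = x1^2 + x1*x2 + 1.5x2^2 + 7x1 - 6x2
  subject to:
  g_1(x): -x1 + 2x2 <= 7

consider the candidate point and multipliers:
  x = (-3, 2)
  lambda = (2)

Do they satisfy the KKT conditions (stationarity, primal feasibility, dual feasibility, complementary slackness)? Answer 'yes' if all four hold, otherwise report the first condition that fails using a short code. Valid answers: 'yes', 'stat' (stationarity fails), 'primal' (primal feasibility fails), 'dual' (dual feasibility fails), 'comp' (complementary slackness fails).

Gradient of f: grad f(x) = Q x + c = (3, -3)
Constraint values g_i(x) = a_i^T x - b_i:
  g_1((-3, 2)) = 0
Stationarity residual: grad f(x) + sum_i lambda_i a_i = (1, 1)
  -> stationarity FAILS
Primal feasibility (all g_i <= 0): OK
Dual feasibility (all lambda_i >= 0): OK
Complementary slackness (lambda_i * g_i(x) = 0 for all i): OK

Verdict: the first failing condition is stationarity -> stat.

stat


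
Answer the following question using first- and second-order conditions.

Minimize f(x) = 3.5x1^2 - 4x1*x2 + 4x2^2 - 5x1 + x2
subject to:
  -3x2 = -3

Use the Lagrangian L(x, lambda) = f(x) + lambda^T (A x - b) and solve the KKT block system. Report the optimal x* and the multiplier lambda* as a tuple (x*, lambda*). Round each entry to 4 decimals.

Form the Lagrangian:
  L(x, lambda) = (1/2) x^T Q x + c^T x + lambda^T (A x - b)
Stationarity (grad_x L = 0): Q x + c + A^T lambda = 0.
Primal feasibility: A x = b.

This gives the KKT block system:
  [ Q   A^T ] [ x     ]   [-c ]
  [ A    0  ] [ lambda ] = [ b ]

Solving the linear system:
  x*      = (1.2857, 1)
  lambda* = (1.2857)
  f(x*)   = -0.7857

x* = (1.2857, 1), lambda* = (1.2857)


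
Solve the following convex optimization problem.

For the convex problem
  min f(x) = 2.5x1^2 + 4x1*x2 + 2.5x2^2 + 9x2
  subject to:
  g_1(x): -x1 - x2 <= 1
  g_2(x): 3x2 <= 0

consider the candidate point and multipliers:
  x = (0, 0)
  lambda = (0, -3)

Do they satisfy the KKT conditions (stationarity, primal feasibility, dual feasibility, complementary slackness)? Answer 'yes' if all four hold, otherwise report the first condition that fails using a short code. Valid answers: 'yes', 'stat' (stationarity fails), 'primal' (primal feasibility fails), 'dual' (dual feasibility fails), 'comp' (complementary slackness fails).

Gradient of f: grad f(x) = Q x + c = (0, 9)
Constraint values g_i(x) = a_i^T x - b_i:
  g_1((0, 0)) = -1
  g_2((0, 0)) = 0
Stationarity residual: grad f(x) + sum_i lambda_i a_i = (0, 0)
  -> stationarity OK
Primal feasibility (all g_i <= 0): OK
Dual feasibility (all lambda_i >= 0): FAILS
Complementary slackness (lambda_i * g_i(x) = 0 for all i): OK

Verdict: the first failing condition is dual_feasibility -> dual.

dual


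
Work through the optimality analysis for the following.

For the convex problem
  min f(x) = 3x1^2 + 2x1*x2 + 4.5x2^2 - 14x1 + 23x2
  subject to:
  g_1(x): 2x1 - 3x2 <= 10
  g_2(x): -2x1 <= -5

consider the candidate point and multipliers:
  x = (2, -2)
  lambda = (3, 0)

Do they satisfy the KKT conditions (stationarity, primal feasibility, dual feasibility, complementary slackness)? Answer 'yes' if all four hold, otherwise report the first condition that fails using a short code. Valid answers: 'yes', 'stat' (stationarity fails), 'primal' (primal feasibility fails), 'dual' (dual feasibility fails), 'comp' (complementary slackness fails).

Gradient of f: grad f(x) = Q x + c = (-6, 9)
Constraint values g_i(x) = a_i^T x - b_i:
  g_1((2, -2)) = 0
  g_2((2, -2)) = 1
Stationarity residual: grad f(x) + sum_i lambda_i a_i = (0, 0)
  -> stationarity OK
Primal feasibility (all g_i <= 0): FAILS
Dual feasibility (all lambda_i >= 0): OK
Complementary slackness (lambda_i * g_i(x) = 0 for all i): OK

Verdict: the first failing condition is primal_feasibility -> primal.

primal


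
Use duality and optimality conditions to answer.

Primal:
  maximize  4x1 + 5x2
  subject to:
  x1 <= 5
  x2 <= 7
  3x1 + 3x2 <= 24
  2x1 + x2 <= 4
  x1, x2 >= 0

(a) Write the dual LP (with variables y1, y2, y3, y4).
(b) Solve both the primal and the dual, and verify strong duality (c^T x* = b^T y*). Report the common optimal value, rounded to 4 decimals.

The standard primal-dual pair for 'max c^T x s.t. A x <= b, x >= 0' is:
  Dual:  min b^T y  s.t.  A^T y >= c,  y >= 0.

So the dual LP is:
  minimize  5y1 + 7y2 + 24y3 + 4y4
  subject to:
    y1 + 3y3 + 2y4 >= 4
    y2 + 3y3 + y4 >= 5
    y1, y2, y3, y4 >= 0

Solving the primal: x* = (0, 4).
  primal value c^T x* = 20.
Solving the dual: y* = (0, 0, 0, 5).
  dual value b^T y* = 20.
Strong duality: c^T x* = b^T y*. Confirmed.

20


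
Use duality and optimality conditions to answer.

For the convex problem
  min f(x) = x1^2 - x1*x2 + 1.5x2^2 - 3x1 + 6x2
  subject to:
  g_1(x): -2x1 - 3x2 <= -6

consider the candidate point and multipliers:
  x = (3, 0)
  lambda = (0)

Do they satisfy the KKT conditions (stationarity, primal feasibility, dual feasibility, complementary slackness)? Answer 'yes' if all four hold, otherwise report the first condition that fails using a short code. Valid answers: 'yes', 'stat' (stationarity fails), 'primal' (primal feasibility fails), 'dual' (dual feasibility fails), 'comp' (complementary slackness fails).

Gradient of f: grad f(x) = Q x + c = (3, 3)
Constraint values g_i(x) = a_i^T x - b_i:
  g_1((3, 0)) = 0
Stationarity residual: grad f(x) + sum_i lambda_i a_i = (3, 3)
  -> stationarity FAILS
Primal feasibility (all g_i <= 0): OK
Dual feasibility (all lambda_i >= 0): OK
Complementary slackness (lambda_i * g_i(x) = 0 for all i): OK

Verdict: the first failing condition is stationarity -> stat.

stat


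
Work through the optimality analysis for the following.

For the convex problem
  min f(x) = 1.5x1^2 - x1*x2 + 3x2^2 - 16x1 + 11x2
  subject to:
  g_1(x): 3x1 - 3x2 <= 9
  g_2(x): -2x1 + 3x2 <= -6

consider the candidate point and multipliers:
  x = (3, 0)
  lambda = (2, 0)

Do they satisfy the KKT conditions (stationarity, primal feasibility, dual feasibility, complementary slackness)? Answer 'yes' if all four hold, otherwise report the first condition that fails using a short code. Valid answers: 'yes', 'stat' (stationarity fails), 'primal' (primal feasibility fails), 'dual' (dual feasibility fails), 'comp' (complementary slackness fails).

Gradient of f: grad f(x) = Q x + c = (-7, 8)
Constraint values g_i(x) = a_i^T x - b_i:
  g_1((3, 0)) = 0
  g_2((3, 0)) = 0
Stationarity residual: grad f(x) + sum_i lambda_i a_i = (-1, 2)
  -> stationarity FAILS
Primal feasibility (all g_i <= 0): OK
Dual feasibility (all lambda_i >= 0): OK
Complementary slackness (lambda_i * g_i(x) = 0 for all i): OK

Verdict: the first failing condition is stationarity -> stat.

stat


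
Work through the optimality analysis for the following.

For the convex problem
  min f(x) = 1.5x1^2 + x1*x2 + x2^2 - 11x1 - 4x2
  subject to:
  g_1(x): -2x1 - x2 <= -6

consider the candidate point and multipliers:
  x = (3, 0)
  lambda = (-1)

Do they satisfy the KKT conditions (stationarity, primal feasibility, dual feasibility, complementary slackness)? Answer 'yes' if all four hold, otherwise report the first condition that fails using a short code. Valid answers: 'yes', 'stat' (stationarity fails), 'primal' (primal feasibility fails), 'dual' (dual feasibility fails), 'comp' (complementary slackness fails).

Gradient of f: grad f(x) = Q x + c = (-2, -1)
Constraint values g_i(x) = a_i^T x - b_i:
  g_1((3, 0)) = 0
Stationarity residual: grad f(x) + sum_i lambda_i a_i = (0, 0)
  -> stationarity OK
Primal feasibility (all g_i <= 0): OK
Dual feasibility (all lambda_i >= 0): FAILS
Complementary slackness (lambda_i * g_i(x) = 0 for all i): OK

Verdict: the first failing condition is dual_feasibility -> dual.

dual


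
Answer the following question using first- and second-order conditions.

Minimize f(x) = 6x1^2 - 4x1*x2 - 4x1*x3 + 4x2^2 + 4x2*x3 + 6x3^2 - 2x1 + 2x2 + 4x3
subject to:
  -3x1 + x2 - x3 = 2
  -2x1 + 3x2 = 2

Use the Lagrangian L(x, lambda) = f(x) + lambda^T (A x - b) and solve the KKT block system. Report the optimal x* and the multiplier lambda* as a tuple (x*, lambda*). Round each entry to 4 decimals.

Form the Lagrangian:
  L(x, lambda) = (1/2) x^T Q x + c^T x + lambda^T (A x - b)
Stationarity (grad_x L = 0): Q x + c + A^T lambda = 0.
Primal feasibility: A x = b.

This gives the KKT block system:
  [ Q   A^T ] [ x     ]   [-c ]
  [ A    0  ] [ lambda ] = [ b ]

Solving the linear system:
  x*      = (-0.2908, 0.4728, -0.6549)
  lambda* = (-0.8043, -1.1739)
  f(x*)   = 1.4321

x* = (-0.2908, 0.4728, -0.6549), lambda* = (-0.8043, -1.1739)


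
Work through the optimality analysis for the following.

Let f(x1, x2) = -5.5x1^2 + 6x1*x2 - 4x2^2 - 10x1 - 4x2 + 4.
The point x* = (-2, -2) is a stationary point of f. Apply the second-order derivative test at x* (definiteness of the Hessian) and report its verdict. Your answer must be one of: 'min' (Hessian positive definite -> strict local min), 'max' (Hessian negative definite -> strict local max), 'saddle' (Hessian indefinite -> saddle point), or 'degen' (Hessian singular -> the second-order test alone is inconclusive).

Compute the Hessian H = grad^2 f:
  H = [[-11, 6], [6, -8]]
Verify stationarity: grad f(x*) = H x* + g = (0, 0).
Eigenvalues of H: -15.6847, -3.3153.
Both eigenvalues < 0, so H is negative definite -> x* is a strict local max.

max


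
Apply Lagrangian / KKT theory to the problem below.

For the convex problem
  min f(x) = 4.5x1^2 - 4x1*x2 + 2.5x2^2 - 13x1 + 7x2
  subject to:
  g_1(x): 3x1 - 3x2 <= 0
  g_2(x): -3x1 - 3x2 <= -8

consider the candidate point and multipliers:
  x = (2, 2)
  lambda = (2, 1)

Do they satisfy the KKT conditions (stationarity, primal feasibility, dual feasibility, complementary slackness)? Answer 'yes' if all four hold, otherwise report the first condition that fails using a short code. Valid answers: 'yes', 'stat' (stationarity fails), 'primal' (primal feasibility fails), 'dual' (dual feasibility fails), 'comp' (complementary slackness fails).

Gradient of f: grad f(x) = Q x + c = (-3, 9)
Constraint values g_i(x) = a_i^T x - b_i:
  g_1((2, 2)) = 0
  g_2((2, 2)) = -4
Stationarity residual: grad f(x) + sum_i lambda_i a_i = (0, 0)
  -> stationarity OK
Primal feasibility (all g_i <= 0): OK
Dual feasibility (all lambda_i >= 0): OK
Complementary slackness (lambda_i * g_i(x) = 0 for all i): FAILS

Verdict: the first failing condition is complementary_slackness -> comp.

comp


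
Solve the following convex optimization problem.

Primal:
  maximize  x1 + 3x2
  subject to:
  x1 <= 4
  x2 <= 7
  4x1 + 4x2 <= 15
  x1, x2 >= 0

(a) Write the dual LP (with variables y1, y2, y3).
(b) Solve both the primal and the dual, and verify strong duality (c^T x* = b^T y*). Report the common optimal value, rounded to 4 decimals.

The standard primal-dual pair for 'max c^T x s.t. A x <= b, x >= 0' is:
  Dual:  min b^T y  s.t.  A^T y >= c,  y >= 0.

So the dual LP is:
  minimize  4y1 + 7y2 + 15y3
  subject to:
    y1 + 4y3 >= 1
    y2 + 4y3 >= 3
    y1, y2, y3 >= 0

Solving the primal: x* = (0, 3.75).
  primal value c^T x* = 11.25.
Solving the dual: y* = (0, 0, 0.75).
  dual value b^T y* = 11.25.
Strong duality: c^T x* = b^T y*. Confirmed.

11.25


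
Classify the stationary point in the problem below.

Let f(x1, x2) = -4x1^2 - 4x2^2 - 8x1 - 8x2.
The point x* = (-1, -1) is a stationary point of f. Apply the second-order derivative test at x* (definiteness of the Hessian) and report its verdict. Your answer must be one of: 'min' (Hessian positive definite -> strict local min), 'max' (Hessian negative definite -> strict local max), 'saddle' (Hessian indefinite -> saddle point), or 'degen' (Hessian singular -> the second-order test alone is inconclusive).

Compute the Hessian H = grad^2 f:
  H = [[-8, 0], [0, -8]]
Verify stationarity: grad f(x*) = H x* + g = (0, 0).
Eigenvalues of H: -8, -8.
Both eigenvalues < 0, so H is negative definite -> x* is a strict local max.

max


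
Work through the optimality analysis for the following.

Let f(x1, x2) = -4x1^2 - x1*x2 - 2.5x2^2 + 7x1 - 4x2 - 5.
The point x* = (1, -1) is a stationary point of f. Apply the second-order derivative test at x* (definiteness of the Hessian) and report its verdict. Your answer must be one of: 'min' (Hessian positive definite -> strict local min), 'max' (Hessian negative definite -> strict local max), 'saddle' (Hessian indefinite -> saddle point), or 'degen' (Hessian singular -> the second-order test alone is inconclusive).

Compute the Hessian H = grad^2 f:
  H = [[-8, -1], [-1, -5]]
Verify stationarity: grad f(x*) = H x* + g = (0, 0).
Eigenvalues of H: -8.3028, -4.6972.
Both eigenvalues < 0, so H is negative definite -> x* is a strict local max.

max


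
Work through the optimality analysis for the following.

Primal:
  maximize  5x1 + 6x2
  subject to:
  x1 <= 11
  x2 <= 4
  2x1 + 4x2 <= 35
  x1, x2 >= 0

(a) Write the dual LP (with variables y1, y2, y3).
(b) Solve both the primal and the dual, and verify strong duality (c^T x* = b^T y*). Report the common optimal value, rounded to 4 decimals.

The standard primal-dual pair for 'max c^T x s.t. A x <= b, x >= 0' is:
  Dual:  min b^T y  s.t.  A^T y >= c,  y >= 0.

So the dual LP is:
  minimize  11y1 + 4y2 + 35y3
  subject to:
    y1 + 2y3 >= 5
    y2 + 4y3 >= 6
    y1, y2, y3 >= 0

Solving the primal: x* = (11, 3.25).
  primal value c^T x* = 74.5.
Solving the dual: y* = (2, 0, 1.5).
  dual value b^T y* = 74.5.
Strong duality: c^T x* = b^T y*. Confirmed.

74.5


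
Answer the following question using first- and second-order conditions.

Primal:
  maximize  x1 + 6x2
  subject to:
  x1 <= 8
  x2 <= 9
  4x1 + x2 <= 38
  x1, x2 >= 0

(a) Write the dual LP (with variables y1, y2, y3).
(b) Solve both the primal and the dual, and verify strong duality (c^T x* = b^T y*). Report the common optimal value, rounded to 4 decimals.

The standard primal-dual pair for 'max c^T x s.t. A x <= b, x >= 0' is:
  Dual:  min b^T y  s.t.  A^T y >= c,  y >= 0.

So the dual LP is:
  minimize  8y1 + 9y2 + 38y3
  subject to:
    y1 + 4y3 >= 1
    y2 + y3 >= 6
    y1, y2, y3 >= 0

Solving the primal: x* = (7.25, 9).
  primal value c^T x* = 61.25.
Solving the dual: y* = (0, 5.75, 0.25).
  dual value b^T y* = 61.25.
Strong duality: c^T x* = b^T y*. Confirmed.

61.25


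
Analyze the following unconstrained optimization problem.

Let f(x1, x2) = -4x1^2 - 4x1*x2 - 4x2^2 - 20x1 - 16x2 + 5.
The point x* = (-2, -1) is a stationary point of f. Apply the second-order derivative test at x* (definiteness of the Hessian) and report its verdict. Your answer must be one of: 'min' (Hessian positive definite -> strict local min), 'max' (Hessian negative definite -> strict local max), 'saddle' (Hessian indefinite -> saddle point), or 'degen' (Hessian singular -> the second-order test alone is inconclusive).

Compute the Hessian H = grad^2 f:
  H = [[-8, -4], [-4, -8]]
Verify stationarity: grad f(x*) = H x* + g = (0, 0).
Eigenvalues of H: -12, -4.
Both eigenvalues < 0, so H is negative definite -> x* is a strict local max.

max


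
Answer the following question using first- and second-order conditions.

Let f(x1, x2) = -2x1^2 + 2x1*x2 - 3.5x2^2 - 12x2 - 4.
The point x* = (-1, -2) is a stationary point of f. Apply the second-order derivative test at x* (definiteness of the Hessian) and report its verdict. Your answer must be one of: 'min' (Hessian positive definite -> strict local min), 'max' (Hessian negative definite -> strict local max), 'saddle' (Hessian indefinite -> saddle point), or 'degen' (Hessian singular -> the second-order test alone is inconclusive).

Compute the Hessian H = grad^2 f:
  H = [[-4, 2], [2, -7]]
Verify stationarity: grad f(x*) = H x* + g = (0, 0).
Eigenvalues of H: -8, -3.
Both eigenvalues < 0, so H is negative definite -> x* is a strict local max.

max


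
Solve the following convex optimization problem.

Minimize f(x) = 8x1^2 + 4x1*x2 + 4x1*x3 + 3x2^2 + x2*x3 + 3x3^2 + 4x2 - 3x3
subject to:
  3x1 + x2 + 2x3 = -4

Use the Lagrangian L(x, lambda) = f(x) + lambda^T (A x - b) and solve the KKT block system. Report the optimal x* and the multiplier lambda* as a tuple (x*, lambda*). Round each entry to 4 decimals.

Form the Lagrangian:
  L(x, lambda) = (1/2) x^T Q x + c^T x + lambda^T (A x - b)
Stationarity (grad_x L = 0): Q x + c + A^T lambda = 0.
Primal feasibility: A x = b.

This gives the KKT block system:
  [ Q   A^T ] [ x     ]   [-c ]
  [ A    0  ] [ lambda ] = [ b ]

Solving the linear system:
  x*      = (-0.5268, -1.0563, -0.6817)
  lambda* = (5.1268)
  f(x*)   = 9.1634

x* = (-0.5268, -1.0563, -0.6817), lambda* = (5.1268)


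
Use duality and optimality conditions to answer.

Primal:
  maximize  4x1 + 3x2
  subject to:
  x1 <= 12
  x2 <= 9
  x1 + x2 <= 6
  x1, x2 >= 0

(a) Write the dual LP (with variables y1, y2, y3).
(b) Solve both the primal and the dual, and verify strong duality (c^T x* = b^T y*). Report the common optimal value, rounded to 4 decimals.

The standard primal-dual pair for 'max c^T x s.t. A x <= b, x >= 0' is:
  Dual:  min b^T y  s.t.  A^T y >= c,  y >= 0.

So the dual LP is:
  minimize  12y1 + 9y2 + 6y3
  subject to:
    y1 + y3 >= 4
    y2 + y3 >= 3
    y1, y2, y3 >= 0

Solving the primal: x* = (6, 0).
  primal value c^T x* = 24.
Solving the dual: y* = (0, 0, 4).
  dual value b^T y* = 24.
Strong duality: c^T x* = b^T y*. Confirmed.

24


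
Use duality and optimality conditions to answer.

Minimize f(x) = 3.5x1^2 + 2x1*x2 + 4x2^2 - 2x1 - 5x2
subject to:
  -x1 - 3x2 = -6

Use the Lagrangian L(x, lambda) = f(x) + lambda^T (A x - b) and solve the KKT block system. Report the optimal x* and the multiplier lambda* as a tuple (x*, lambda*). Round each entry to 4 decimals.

Form the Lagrangian:
  L(x, lambda) = (1/2) x^T Q x + c^T x + lambda^T (A x - b)
Stationarity (grad_x L = 0): Q x + c + A^T lambda = 0.
Primal feasibility: A x = b.

This gives the KKT block system:
  [ Q   A^T ] [ x     ]   [-c ]
  [ A    0  ] [ lambda ] = [ b ]

Solving the linear system:
  x*      = (0.2542, 1.9153)
  lambda* = (3.6102)
  f(x*)   = 5.7881

x* = (0.2542, 1.9153), lambda* = (3.6102)


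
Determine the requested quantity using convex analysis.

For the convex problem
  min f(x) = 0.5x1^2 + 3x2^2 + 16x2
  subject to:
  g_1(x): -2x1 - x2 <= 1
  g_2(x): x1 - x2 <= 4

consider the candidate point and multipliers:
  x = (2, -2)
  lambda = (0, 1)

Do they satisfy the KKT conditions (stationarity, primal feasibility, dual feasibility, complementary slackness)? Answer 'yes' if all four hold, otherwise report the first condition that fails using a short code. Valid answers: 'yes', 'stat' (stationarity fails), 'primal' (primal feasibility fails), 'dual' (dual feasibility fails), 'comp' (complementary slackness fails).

Gradient of f: grad f(x) = Q x + c = (2, 4)
Constraint values g_i(x) = a_i^T x - b_i:
  g_1((2, -2)) = -3
  g_2((2, -2)) = 0
Stationarity residual: grad f(x) + sum_i lambda_i a_i = (3, 3)
  -> stationarity FAILS
Primal feasibility (all g_i <= 0): OK
Dual feasibility (all lambda_i >= 0): OK
Complementary slackness (lambda_i * g_i(x) = 0 for all i): OK

Verdict: the first failing condition is stationarity -> stat.

stat


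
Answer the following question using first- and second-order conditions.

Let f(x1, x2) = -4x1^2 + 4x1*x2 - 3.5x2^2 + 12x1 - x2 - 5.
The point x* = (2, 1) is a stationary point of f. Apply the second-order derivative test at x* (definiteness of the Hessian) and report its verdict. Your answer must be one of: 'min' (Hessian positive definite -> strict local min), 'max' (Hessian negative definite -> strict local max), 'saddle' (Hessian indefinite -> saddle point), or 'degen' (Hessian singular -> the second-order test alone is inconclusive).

Compute the Hessian H = grad^2 f:
  H = [[-8, 4], [4, -7]]
Verify stationarity: grad f(x*) = H x* + g = (0, 0).
Eigenvalues of H: -11.5311, -3.4689.
Both eigenvalues < 0, so H is negative definite -> x* is a strict local max.

max


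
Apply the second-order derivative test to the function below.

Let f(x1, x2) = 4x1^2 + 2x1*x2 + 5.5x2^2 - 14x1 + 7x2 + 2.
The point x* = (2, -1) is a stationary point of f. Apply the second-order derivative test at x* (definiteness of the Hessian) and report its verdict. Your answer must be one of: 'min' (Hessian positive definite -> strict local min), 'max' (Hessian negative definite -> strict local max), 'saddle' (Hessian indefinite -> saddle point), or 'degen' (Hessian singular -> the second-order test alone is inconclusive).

Compute the Hessian H = grad^2 f:
  H = [[8, 2], [2, 11]]
Verify stationarity: grad f(x*) = H x* + g = (0, 0).
Eigenvalues of H: 7, 12.
Both eigenvalues > 0, so H is positive definite -> x* is a strict local min.

min


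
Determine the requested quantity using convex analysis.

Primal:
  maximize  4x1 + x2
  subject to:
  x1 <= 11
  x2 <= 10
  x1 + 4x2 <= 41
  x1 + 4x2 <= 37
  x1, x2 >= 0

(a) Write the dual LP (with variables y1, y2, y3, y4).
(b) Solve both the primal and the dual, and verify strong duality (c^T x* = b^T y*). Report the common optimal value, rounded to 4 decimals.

The standard primal-dual pair for 'max c^T x s.t. A x <= b, x >= 0' is:
  Dual:  min b^T y  s.t.  A^T y >= c,  y >= 0.

So the dual LP is:
  minimize  11y1 + 10y2 + 41y3 + 37y4
  subject to:
    y1 + y3 + y4 >= 4
    y2 + 4y3 + 4y4 >= 1
    y1, y2, y3, y4 >= 0

Solving the primal: x* = (11, 6.5).
  primal value c^T x* = 50.5.
Solving the dual: y* = (3.75, 0, 0, 0.25).
  dual value b^T y* = 50.5.
Strong duality: c^T x* = b^T y*. Confirmed.

50.5


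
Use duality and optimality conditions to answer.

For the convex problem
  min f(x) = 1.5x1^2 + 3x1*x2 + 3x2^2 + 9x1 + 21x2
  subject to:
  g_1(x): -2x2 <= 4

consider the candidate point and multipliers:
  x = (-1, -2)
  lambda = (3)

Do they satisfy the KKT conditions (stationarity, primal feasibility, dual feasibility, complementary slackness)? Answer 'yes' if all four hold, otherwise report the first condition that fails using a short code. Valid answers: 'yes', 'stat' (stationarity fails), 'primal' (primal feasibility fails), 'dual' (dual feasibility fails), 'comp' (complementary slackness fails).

Gradient of f: grad f(x) = Q x + c = (0, 6)
Constraint values g_i(x) = a_i^T x - b_i:
  g_1((-1, -2)) = 0
Stationarity residual: grad f(x) + sum_i lambda_i a_i = (0, 0)
  -> stationarity OK
Primal feasibility (all g_i <= 0): OK
Dual feasibility (all lambda_i >= 0): OK
Complementary slackness (lambda_i * g_i(x) = 0 for all i): OK

Verdict: yes, KKT holds.

yes


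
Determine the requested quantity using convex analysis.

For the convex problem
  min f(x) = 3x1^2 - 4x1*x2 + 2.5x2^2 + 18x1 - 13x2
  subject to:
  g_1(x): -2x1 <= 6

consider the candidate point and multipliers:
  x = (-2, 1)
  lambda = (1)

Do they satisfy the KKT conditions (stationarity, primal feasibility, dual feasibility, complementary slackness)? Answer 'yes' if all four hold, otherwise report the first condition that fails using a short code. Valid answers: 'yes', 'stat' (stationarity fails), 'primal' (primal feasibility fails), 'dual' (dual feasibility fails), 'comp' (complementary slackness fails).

Gradient of f: grad f(x) = Q x + c = (2, 0)
Constraint values g_i(x) = a_i^T x - b_i:
  g_1((-2, 1)) = -2
Stationarity residual: grad f(x) + sum_i lambda_i a_i = (0, 0)
  -> stationarity OK
Primal feasibility (all g_i <= 0): OK
Dual feasibility (all lambda_i >= 0): OK
Complementary slackness (lambda_i * g_i(x) = 0 for all i): FAILS

Verdict: the first failing condition is complementary_slackness -> comp.

comp


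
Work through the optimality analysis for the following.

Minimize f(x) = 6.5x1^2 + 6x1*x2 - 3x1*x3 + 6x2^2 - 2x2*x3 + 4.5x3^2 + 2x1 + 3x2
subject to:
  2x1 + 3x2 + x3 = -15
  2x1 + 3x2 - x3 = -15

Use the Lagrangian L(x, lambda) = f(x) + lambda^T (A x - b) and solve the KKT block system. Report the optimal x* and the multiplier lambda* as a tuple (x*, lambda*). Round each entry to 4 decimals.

Form the Lagrangian:
  L(x, lambda) = (1/2) x^T Q x + c^T x + lambda^T (A x - b)
Stationarity (grad_x L = 0): Q x + c + A^T lambda = 0.
Primal feasibility: A x = b.

This gives the KKT block system:
  [ Q   A^T ] [ x     ]   [-c ]
  [ A    0  ] [ lambda ] = [ b ]

Solving the linear system:
  x*      = (-0.9677, -4.3548, 0)
  lambda* = (3.371, 14.9839)
  f(x*)   = 130.1613

x* = (-0.9677, -4.3548, 0), lambda* = (3.371, 14.9839)


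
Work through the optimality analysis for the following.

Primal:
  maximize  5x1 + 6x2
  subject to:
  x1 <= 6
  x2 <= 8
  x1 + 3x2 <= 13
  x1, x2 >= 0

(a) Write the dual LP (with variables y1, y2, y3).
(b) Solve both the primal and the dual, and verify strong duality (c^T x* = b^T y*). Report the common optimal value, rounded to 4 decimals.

The standard primal-dual pair for 'max c^T x s.t. A x <= b, x >= 0' is:
  Dual:  min b^T y  s.t.  A^T y >= c,  y >= 0.

So the dual LP is:
  minimize  6y1 + 8y2 + 13y3
  subject to:
    y1 + y3 >= 5
    y2 + 3y3 >= 6
    y1, y2, y3 >= 0

Solving the primal: x* = (6, 2.3333).
  primal value c^T x* = 44.
Solving the dual: y* = (3, 0, 2).
  dual value b^T y* = 44.
Strong duality: c^T x* = b^T y*. Confirmed.

44
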